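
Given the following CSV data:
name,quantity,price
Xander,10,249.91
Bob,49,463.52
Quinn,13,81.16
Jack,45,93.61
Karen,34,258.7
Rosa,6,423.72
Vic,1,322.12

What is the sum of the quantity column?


Values in 'quantity' column:
  Row 1: 10
  Row 2: 49
  Row 3: 13
  Row 4: 45
  Row 5: 34
  Row 6: 6
  Row 7: 1
Sum = 10 + 49 + 13 + 45 + 34 + 6 + 1 = 158

ANSWER: 158


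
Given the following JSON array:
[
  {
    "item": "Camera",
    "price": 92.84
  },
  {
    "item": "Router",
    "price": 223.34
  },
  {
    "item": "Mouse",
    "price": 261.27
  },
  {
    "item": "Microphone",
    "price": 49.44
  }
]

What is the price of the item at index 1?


Array index 1 -> Router
price = 223.34

ANSWER: 223.34


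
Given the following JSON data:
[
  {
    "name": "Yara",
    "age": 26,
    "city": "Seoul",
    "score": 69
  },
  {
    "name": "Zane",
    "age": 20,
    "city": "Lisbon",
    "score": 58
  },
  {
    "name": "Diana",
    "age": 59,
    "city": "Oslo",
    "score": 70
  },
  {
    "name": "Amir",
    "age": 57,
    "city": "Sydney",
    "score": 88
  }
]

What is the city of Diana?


Looking up record where name = Diana
Record index: 2
Field 'city' = Oslo

ANSWER: Oslo


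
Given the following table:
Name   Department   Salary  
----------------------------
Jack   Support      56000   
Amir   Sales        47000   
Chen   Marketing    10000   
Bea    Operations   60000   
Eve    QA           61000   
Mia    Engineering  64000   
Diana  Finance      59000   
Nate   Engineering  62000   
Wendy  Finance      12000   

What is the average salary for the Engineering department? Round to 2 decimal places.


Engineering department members:
  Mia: 64000
  Nate: 62000
Sum = 126000
Count = 2
Average = 126000 / 2 = 63000.00

ANSWER: 63000.00


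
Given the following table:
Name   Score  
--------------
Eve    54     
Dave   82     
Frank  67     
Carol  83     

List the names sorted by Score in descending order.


Sorting by Score (descending):
  Carol: 83
  Dave: 82
  Frank: 67
  Eve: 54


ANSWER: Carol, Dave, Frank, Eve


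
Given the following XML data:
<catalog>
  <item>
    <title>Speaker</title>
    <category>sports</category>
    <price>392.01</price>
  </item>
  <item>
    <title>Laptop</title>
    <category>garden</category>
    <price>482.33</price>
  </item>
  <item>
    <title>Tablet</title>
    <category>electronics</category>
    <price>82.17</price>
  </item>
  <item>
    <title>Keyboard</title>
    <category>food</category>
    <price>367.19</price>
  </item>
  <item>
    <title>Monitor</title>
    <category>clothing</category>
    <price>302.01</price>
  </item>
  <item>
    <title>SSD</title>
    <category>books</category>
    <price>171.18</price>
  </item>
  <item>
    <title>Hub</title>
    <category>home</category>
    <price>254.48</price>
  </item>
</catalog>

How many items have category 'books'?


Scanning <item> elements for <category>books</category>:
  Item 6: SSD -> MATCH
Count: 1

ANSWER: 1


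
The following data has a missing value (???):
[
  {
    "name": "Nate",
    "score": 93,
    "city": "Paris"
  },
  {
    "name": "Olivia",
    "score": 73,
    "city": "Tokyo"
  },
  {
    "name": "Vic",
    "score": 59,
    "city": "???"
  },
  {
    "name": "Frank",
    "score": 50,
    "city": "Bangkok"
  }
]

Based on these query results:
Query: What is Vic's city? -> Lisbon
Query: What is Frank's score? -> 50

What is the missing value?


The missing value is Vic's city
From query: Vic's city = Lisbon

ANSWER: Lisbon


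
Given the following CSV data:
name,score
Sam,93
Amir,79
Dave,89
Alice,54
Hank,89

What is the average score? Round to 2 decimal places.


Scores: 93, 79, 89, 54, 89
Sum = 404
Count = 5
Average = 404 / 5 = 80.80

ANSWER: 80.80


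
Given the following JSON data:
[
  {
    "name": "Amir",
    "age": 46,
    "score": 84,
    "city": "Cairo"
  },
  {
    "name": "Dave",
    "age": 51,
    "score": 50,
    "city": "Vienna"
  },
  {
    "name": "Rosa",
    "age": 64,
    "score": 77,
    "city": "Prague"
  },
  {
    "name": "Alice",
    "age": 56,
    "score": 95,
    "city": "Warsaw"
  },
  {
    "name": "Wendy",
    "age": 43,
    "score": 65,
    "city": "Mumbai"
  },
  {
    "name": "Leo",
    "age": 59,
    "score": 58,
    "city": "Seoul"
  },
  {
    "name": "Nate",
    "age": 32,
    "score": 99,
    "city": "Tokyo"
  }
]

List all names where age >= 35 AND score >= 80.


Checking both conditions:
  Amir (age=46, score=84) -> YES
  Dave (age=51, score=50) -> no
  Rosa (age=64, score=77) -> no
  Alice (age=56, score=95) -> YES
  Wendy (age=43, score=65) -> no
  Leo (age=59, score=58) -> no
  Nate (age=32, score=99) -> no


ANSWER: Amir, Alice


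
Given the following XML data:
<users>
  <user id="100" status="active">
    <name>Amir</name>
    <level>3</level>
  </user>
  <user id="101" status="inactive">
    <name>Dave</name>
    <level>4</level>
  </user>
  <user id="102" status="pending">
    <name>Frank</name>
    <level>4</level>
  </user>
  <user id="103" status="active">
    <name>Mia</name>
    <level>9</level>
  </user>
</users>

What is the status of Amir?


Finding user with name = Amir
user id="100" status="active"

ANSWER: active


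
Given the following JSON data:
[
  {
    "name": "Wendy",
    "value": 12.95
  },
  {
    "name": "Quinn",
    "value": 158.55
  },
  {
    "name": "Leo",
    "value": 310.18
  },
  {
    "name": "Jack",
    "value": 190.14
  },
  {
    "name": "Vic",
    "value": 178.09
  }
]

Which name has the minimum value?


Comparing values:
  Wendy: 12.95
  Quinn: 158.55
  Leo: 310.18
  Jack: 190.14
  Vic: 178.09
Minimum: Wendy (12.95)

ANSWER: Wendy


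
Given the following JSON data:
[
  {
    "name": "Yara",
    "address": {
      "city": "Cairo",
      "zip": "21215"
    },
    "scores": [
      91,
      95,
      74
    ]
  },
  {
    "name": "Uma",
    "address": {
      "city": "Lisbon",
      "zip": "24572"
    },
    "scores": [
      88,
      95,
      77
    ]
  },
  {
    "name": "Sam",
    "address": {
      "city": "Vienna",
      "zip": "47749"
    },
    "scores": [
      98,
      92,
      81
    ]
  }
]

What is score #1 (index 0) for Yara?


Path: records[0].scores[0]
Value: 91

ANSWER: 91


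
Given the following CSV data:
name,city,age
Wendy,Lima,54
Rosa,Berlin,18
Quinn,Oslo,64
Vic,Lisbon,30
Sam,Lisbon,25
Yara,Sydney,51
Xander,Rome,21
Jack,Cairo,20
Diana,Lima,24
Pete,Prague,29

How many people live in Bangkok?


Scanning city column for 'Bangkok':
Total matches: 0

ANSWER: 0


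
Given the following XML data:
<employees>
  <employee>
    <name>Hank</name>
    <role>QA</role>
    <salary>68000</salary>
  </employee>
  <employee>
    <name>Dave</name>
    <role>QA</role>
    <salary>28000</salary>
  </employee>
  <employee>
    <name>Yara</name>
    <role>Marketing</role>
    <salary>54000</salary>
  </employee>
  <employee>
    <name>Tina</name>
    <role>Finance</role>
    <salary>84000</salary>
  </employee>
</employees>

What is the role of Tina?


Searching for <employee> with <name>Tina</name>
Found at position 4
<role>Finance</role>

ANSWER: Finance


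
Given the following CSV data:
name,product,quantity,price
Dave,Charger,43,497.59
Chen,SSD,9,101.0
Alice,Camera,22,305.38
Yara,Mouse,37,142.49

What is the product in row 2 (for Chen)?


Row 2: Chen
Column 'product' = SSD

ANSWER: SSD


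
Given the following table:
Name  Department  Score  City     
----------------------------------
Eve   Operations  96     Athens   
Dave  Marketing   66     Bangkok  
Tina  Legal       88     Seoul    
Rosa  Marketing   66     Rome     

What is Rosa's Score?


Row 4: Rosa
Score = 66

ANSWER: 66


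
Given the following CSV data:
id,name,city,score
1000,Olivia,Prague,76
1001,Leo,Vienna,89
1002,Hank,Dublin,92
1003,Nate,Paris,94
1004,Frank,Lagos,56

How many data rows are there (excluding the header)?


Counting rows (excluding header):
Header: id,name,city,score
Data rows: 5

ANSWER: 5


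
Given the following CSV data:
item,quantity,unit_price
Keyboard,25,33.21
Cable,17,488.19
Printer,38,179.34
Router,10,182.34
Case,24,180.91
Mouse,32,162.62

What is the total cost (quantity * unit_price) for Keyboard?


Row: Keyboard
quantity = 25
unit_price = 33.21
total = 25 * 33.21 = 830.25

ANSWER: 830.25


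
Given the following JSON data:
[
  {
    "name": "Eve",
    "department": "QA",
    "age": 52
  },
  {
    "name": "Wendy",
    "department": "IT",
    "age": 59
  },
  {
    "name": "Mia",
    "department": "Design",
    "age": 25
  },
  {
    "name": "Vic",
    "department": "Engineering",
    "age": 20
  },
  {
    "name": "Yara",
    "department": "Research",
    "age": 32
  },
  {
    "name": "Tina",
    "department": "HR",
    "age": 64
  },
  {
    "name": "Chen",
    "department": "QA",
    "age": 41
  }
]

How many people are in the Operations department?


Scanning records for department = Operations
  No matches found
Count: 0

ANSWER: 0


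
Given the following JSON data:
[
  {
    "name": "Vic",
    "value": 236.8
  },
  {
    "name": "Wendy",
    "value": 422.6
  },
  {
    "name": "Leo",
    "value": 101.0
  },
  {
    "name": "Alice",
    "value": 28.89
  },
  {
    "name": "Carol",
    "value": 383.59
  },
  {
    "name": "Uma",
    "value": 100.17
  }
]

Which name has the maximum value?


Comparing values:
  Vic: 236.8
  Wendy: 422.6
  Leo: 101.0
  Alice: 28.89
  Carol: 383.59
  Uma: 100.17
Maximum: Wendy (422.6)

ANSWER: Wendy


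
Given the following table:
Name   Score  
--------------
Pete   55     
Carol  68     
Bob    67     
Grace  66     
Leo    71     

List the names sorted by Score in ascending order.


Sorting by Score (ascending):
  Pete: 55
  Grace: 66
  Bob: 67
  Carol: 68
  Leo: 71


ANSWER: Pete, Grace, Bob, Carol, Leo


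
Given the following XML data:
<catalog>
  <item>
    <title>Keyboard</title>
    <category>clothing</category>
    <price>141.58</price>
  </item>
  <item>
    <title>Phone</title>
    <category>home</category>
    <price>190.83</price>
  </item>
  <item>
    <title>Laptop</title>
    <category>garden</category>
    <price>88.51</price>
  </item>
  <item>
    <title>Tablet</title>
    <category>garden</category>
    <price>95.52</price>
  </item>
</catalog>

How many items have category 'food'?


Scanning <item> elements for <category>food</category>:
Count: 0

ANSWER: 0


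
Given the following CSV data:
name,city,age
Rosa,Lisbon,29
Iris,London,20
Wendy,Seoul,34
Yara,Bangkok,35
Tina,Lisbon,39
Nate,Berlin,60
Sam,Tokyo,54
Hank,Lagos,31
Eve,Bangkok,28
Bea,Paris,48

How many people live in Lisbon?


Scanning city column for 'Lisbon':
  Row 1: Rosa -> MATCH
  Row 5: Tina -> MATCH
Total matches: 2

ANSWER: 2


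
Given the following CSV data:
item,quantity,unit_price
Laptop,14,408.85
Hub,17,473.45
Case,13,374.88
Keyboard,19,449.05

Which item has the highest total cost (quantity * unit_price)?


Computing row totals:
  Laptop: 5723.9
  Hub: 8048.65
  Case: 4873.44
  Keyboard: 8531.95
Maximum: Keyboard (8531.95)

ANSWER: Keyboard


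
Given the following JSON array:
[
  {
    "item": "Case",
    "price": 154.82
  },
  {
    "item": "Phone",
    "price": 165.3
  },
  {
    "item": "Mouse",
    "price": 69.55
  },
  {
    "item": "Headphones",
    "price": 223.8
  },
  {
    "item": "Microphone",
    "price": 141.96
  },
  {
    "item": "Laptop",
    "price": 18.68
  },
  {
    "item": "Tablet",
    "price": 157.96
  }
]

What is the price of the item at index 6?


Array index 6 -> Tablet
price = 157.96

ANSWER: 157.96


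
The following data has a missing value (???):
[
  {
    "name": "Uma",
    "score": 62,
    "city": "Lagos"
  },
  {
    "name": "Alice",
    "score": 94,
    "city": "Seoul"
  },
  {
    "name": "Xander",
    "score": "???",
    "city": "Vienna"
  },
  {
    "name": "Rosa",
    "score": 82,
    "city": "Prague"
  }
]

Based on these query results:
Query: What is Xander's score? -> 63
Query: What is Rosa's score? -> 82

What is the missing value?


The missing value is Xander's score
From query: Xander's score = 63

ANSWER: 63


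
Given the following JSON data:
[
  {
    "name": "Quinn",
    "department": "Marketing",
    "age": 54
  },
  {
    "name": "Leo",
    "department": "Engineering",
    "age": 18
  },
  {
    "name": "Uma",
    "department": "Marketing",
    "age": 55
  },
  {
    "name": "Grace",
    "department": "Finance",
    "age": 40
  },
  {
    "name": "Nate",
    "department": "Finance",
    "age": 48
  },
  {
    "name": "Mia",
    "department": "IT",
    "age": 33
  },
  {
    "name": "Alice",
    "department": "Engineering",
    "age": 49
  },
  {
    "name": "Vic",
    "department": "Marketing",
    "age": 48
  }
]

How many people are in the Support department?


Scanning records for department = Support
  No matches found
Count: 0

ANSWER: 0


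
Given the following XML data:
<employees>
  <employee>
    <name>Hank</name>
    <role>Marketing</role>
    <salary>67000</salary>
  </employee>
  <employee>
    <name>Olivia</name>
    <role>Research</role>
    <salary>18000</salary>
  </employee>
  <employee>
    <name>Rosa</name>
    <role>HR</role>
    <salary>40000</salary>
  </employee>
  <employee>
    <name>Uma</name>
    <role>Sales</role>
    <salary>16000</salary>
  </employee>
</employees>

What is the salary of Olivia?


Searching for <employee> with <name>Olivia</name>
Found at position 2
<salary>18000</salary>

ANSWER: 18000


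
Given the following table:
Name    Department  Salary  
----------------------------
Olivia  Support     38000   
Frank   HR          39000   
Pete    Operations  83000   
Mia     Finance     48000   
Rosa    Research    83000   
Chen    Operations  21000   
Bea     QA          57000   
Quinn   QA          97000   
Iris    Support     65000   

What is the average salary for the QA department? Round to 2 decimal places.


QA department members:
  Bea: 57000
  Quinn: 97000
Sum = 154000
Count = 2
Average = 154000 / 2 = 77000.00

ANSWER: 77000.00


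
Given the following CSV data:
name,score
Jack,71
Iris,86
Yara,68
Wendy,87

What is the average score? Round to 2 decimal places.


Scores: 71, 86, 68, 87
Sum = 312
Count = 4
Average = 312 / 4 = 78.00

ANSWER: 78.00


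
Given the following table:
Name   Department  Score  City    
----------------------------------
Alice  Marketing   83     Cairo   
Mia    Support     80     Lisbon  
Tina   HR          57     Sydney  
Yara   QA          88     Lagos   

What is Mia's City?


Row 2: Mia
City = Lisbon

ANSWER: Lisbon


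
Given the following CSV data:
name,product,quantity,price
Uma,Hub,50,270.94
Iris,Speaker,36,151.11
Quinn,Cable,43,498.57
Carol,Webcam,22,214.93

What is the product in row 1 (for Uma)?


Row 1: Uma
Column 'product' = Hub

ANSWER: Hub


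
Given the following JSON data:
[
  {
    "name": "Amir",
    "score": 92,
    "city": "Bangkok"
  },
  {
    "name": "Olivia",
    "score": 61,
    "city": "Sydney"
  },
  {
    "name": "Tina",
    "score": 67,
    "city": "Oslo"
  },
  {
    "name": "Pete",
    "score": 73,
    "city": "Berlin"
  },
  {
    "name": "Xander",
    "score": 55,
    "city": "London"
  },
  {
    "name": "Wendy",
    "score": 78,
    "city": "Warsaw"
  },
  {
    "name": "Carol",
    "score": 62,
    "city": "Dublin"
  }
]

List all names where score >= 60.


Filtering records where score >= 60:
  Amir (score=92) -> YES
  Olivia (score=61) -> YES
  Tina (score=67) -> YES
  Pete (score=73) -> YES
  Xander (score=55) -> no
  Wendy (score=78) -> YES
  Carol (score=62) -> YES


ANSWER: Amir, Olivia, Tina, Pete, Wendy, Carol


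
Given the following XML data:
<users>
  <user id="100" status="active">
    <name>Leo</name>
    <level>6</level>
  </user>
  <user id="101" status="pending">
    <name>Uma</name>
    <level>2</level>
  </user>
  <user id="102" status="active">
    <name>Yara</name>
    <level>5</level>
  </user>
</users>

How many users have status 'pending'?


Counting users with status='pending':
  Uma (id=101) -> MATCH
Count: 1

ANSWER: 1


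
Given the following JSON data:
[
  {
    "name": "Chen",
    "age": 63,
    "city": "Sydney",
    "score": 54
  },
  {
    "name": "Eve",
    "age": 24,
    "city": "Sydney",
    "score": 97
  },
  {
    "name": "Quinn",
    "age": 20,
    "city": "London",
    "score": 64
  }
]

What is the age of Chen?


Looking up record where name = Chen
Record index: 0
Field 'age' = 63

ANSWER: 63


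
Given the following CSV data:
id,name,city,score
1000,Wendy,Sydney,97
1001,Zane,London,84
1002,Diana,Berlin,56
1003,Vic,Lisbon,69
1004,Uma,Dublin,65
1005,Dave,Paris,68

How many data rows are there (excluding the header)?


Counting rows (excluding header):
Header: id,name,city,score
Data rows: 6

ANSWER: 6


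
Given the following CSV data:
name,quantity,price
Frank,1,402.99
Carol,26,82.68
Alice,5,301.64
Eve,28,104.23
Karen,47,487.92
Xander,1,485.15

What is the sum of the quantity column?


Values in 'quantity' column:
  Row 1: 1
  Row 2: 26
  Row 3: 5
  Row 4: 28
  Row 5: 47
  Row 6: 1
Sum = 1 + 26 + 5 + 28 + 47 + 1 = 108

ANSWER: 108


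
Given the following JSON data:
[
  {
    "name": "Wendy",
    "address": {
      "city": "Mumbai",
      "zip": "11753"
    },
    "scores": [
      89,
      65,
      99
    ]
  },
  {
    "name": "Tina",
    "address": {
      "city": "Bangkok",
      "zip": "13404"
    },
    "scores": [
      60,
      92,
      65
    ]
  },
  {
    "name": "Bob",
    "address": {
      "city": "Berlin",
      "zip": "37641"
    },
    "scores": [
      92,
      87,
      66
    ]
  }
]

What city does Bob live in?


Path: records[2].address.city
Value: Berlin

ANSWER: Berlin


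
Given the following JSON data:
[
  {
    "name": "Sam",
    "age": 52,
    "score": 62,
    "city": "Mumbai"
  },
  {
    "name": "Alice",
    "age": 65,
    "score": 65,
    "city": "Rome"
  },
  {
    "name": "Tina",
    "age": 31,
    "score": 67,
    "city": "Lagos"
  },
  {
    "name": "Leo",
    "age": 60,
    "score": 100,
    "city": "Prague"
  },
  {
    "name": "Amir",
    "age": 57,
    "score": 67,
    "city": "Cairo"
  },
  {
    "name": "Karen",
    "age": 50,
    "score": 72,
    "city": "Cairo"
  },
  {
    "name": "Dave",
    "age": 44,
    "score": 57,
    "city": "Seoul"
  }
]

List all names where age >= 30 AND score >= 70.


Checking both conditions:
  Sam (age=52, score=62) -> no
  Alice (age=65, score=65) -> no
  Tina (age=31, score=67) -> no
  Leo (age=60, score=100) -> YES
  Amir (age=57, score=67) -> no
  Karen (age=50, score=72) -> YES
  Dave (age=44, score=57) -> no


ANSWER: Leo, Karen


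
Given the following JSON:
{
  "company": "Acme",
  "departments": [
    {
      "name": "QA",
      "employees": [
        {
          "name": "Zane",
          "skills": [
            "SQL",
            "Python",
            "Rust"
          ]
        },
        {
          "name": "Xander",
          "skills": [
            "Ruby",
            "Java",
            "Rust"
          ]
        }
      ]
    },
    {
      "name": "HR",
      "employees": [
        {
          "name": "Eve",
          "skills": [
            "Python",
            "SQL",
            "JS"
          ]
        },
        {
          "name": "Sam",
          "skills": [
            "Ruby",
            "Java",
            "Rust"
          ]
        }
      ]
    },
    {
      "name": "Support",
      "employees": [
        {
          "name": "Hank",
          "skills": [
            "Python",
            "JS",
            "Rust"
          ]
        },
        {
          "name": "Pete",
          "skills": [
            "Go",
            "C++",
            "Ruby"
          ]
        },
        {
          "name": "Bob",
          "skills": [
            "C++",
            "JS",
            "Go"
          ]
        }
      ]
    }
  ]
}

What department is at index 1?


Path: departments[1].name
Value: HR

ANSWER: HR


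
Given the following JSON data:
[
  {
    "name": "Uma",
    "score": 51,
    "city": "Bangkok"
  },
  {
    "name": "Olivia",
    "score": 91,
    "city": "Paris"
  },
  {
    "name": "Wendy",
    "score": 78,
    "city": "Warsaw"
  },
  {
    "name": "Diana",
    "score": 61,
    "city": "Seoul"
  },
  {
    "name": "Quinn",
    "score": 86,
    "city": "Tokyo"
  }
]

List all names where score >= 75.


Filtering records where score >= 75:
  Uma (score=51) -> no
  Olivia (score=91) -> YES
  Wendy (score=78) -> YES
  Diana (score=61) -> no
  Quinn (score=86) -> YES


ANSWER: Olivia, Wendy, Quinn


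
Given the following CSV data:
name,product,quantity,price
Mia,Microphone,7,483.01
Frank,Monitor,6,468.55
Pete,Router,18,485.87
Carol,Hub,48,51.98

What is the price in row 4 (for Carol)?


Row 4: Carol
Column 'price' = 51.98

ANSWER: 51.98


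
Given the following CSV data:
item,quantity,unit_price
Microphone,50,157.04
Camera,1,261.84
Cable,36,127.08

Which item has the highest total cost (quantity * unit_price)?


Computing row totals:
  Microphone: 7852.0
  Camera: 261.84
  Cable: 4574.88
Maximum: Microphone (7852.0)

ANSWER: Microphone


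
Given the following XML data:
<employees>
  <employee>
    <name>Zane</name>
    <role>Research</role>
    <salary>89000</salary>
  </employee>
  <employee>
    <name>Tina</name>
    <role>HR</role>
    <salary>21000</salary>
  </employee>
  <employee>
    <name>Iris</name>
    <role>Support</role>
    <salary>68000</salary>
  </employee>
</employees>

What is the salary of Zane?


Searching for <employee> with <name>Zane</name>
Found at position 1
<salary>89000</salary>

ANSWER: 89000


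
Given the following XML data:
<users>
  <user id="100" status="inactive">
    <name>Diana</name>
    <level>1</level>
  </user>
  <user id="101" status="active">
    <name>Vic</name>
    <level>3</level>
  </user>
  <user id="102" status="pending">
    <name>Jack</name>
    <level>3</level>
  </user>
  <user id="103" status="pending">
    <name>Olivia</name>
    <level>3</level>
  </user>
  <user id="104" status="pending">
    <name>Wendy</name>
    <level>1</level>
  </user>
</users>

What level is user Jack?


Finding user: Jack
<level>3</level>

ANSWER: 3


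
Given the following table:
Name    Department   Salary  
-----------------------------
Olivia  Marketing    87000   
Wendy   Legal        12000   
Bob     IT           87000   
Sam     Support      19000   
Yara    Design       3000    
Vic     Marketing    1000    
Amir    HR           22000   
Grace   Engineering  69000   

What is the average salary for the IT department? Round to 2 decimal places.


IT department members:
  Bob: 87000
Sum = 87000
Count = 1
Average = 87000 / 1 = 87000.00

ANSWER: 87000.00


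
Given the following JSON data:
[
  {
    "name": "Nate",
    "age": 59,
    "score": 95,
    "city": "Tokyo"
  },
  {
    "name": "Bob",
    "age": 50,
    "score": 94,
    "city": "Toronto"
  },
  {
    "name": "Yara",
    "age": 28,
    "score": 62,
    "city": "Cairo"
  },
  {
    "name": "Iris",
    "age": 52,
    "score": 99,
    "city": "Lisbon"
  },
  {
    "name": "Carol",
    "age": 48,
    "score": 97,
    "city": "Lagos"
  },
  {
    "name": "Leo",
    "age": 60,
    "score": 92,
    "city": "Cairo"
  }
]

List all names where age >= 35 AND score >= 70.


Checking both conditions:
  Nate (age=59, score=95) -> YES
  Bob (age=50, score=94) -> YES
  Yara (age=28, score=62) -> no
  Iris (age=52, score=99) -> YES
  Carol (age=48, score=97) -> YES
  Leo (age=60, score=92) -> YES


ANSWER: Nate, Bob, Iris, Carol, Leo


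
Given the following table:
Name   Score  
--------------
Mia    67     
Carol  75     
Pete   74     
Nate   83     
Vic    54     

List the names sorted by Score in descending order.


Sorting by Score (descending):
  Nate: 83
  Carol: 75
  Pete: 74
  Mia: 67
  Vic: 54


ANSWER: Nate, Carol, Pete, Mia, Vic


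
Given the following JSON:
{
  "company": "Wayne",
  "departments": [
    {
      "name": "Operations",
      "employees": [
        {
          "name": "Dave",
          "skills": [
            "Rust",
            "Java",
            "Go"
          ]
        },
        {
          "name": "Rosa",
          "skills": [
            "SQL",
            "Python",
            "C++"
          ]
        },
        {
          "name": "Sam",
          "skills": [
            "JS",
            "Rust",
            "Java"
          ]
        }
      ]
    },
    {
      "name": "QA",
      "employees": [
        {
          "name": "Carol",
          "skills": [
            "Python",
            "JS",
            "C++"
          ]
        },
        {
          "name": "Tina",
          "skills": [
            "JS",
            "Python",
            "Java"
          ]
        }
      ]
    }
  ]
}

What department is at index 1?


Path: departments[1].name
Value: QA

ANSWER: QA


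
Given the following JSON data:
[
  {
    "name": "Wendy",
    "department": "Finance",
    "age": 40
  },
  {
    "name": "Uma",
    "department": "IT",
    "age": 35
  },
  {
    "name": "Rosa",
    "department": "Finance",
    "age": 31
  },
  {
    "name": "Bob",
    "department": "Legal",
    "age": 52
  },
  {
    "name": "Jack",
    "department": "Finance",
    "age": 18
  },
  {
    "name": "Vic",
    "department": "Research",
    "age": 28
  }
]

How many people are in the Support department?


Scanning records for department = Support
  No matches found
Count: 0

ANSWER: 0


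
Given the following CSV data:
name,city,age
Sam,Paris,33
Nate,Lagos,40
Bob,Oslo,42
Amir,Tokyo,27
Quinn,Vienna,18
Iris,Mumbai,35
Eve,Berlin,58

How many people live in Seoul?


Scanning city column for 'Seoul':
Total matches: 0

ANSWER: 0


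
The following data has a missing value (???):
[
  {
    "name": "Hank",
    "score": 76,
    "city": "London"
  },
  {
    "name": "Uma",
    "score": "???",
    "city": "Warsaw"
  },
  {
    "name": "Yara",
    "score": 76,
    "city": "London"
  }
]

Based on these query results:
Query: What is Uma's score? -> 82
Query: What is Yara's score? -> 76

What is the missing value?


The missing value is Uma's score
From query: Uma's score = 82

ANSWER: 82


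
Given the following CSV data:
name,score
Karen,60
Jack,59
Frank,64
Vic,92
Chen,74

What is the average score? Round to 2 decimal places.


Scores: 60, 59, 64, 92, 74
Sum = 349
Count = 5
Average = 349 / 5 = 69.80

ANSWER: 69.80


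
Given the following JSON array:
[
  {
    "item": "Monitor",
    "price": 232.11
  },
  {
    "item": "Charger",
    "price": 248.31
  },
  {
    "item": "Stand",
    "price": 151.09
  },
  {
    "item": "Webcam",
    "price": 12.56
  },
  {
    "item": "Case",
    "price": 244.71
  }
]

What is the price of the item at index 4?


Array index 4 -> Case
price = 244.71

ANSWER: 244.71


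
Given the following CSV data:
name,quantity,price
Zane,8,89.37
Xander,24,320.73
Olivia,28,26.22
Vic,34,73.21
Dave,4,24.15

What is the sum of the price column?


Values in 'price' column:
  Row 1: 89.37
  Row 2: 320.73
  Row 3: 26.22
  Row 4: 73.21
  Row 5: 24.15
Sum = 89.37 + 320.73 + 26.22 + 73.21 + 24.15 = 533.68

ANSWER: 533.68


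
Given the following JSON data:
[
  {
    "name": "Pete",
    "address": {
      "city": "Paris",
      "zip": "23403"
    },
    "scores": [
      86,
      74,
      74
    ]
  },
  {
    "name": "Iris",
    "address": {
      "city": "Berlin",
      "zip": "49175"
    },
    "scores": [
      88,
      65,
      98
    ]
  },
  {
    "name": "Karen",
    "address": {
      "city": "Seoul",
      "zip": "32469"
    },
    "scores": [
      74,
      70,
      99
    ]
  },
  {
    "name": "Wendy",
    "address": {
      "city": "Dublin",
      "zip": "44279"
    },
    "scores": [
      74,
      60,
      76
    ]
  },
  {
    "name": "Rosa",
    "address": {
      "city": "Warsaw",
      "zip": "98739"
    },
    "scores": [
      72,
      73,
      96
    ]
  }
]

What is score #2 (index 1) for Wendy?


Path: records[3].scores[1]
Value: 60

ANSWER: 60


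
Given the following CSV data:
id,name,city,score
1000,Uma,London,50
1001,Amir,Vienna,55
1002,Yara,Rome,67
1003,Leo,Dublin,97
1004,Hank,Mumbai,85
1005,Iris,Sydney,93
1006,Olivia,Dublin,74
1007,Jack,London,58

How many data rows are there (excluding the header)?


Counting rows (excluding header):
Header: id,name,city,score
Data rows: 8

ANSWER: 8


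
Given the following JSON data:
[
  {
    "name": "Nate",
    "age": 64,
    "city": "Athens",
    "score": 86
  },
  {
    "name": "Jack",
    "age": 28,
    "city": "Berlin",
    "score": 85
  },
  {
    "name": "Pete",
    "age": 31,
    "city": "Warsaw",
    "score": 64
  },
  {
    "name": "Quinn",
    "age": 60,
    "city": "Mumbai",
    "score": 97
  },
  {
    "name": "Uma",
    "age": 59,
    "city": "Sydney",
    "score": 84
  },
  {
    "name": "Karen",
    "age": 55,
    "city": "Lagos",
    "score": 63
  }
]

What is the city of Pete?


Looking up record where name = Pete
Record index: 2
Field 'city' = Warsaw

ANSWER: Warsaw


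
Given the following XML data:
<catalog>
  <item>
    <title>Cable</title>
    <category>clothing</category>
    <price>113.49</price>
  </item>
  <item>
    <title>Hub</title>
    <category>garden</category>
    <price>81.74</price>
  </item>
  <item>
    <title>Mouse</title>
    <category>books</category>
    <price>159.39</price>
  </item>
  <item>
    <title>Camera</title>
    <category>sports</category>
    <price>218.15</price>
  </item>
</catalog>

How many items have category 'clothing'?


Scanning <item> elements for <category>clothing</category>:
  Item 1: Cable -> MATCH
Count: 1

ANSWER: 1


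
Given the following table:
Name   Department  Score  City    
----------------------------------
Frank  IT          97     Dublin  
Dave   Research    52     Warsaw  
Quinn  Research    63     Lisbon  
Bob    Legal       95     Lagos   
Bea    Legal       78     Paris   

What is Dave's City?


Row 2: Dave
City = Warsaw

ANSWER: Warsaw


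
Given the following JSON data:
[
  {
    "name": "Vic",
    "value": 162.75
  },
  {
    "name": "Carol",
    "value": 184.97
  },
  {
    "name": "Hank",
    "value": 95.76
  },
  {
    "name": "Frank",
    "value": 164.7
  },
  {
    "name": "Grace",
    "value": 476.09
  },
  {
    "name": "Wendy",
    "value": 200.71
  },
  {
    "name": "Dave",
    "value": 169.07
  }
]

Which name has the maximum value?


Comparing values:
  Vic: 162.75
  Carol: 184.97
  Hank: 95.76
  Frank: 164.7
  Grace: 476.09
  Wendy: 200.71
  Dave: 169.07
Maximum: Grace (476.09)

ANSWER: Grace


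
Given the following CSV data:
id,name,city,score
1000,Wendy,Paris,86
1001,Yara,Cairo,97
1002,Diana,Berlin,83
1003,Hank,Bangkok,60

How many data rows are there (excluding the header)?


Counting rows (excluding header):
Header: id,name,city,score
Data rows: 4

ANSWER: 4


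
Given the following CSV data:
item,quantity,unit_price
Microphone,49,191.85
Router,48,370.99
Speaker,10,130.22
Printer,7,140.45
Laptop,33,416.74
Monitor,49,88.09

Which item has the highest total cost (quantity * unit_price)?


Computing row totals:
  Microphone: 9400.65
  Router: 17807.52
  Speaker: 1302.2
  Printer: 983.15
  Laptop: 13752.42
  Monitor: 4316.41
Maximum: Router (17807.52)

ANSWER: Router


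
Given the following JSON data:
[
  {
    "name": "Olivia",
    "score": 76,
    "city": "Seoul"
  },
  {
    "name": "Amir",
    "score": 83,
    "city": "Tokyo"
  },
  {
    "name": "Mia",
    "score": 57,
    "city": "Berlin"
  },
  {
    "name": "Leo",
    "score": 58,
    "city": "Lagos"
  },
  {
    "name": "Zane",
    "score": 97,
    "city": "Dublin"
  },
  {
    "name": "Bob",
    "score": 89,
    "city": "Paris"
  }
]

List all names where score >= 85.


Filtering records where score >= 85:
  Olivia (score=76) -> no
  Amir (score=83) -> no
  Mia (score=57) -> no
  Leo (score=58) -> no
  Zane (score=97) -> YES
  Bob (score=89) -> YES


ANSWER: Zane, Bob


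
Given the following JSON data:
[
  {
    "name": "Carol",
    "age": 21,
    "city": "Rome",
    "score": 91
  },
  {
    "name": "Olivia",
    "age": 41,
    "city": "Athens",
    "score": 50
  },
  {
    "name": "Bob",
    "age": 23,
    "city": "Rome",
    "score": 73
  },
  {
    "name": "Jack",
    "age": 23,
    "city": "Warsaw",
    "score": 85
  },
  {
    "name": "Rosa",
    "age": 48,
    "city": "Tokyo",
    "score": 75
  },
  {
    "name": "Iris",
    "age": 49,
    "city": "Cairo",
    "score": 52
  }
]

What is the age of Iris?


Looking up record where name = Iris
Record index: 5
Field 'age' = 49

ANSWER: 49


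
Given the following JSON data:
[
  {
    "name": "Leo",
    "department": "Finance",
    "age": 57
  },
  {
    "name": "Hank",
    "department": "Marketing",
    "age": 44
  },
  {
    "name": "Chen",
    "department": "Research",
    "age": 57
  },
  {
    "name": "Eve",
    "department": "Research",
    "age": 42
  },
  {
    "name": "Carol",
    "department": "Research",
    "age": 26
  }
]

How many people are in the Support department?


Scanning records for department = Support
  No matches found
Count: 0

ANSWER: 0


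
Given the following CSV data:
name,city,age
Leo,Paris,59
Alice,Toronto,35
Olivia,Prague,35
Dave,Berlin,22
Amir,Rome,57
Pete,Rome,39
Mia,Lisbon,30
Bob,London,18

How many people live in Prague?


Scanning city column for 'Prague':
  Row 3: Olivia -> MATCH
Total matches: 1

ANSWER: 1


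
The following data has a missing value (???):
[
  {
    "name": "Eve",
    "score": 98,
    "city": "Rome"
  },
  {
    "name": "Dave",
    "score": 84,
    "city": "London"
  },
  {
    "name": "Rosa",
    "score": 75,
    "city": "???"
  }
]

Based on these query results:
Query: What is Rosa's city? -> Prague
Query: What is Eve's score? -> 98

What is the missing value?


The missing value is Rosa's city
From query: Rosa's city = Prague

ANSWER: Prague


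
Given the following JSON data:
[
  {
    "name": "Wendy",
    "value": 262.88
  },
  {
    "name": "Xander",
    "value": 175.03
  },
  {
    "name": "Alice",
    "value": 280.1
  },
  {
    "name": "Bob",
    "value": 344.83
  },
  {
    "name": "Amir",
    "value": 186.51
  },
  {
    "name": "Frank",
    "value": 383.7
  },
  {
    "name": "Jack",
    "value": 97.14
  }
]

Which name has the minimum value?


Comparing values:
  Wendy: 262.88
  Xander: 175.03
  Alice: 280.1
  Bob: 344.83
  Amir: 186.51
  Frank: 383.7
  Jack: 97.14
Minimum: Jack (97.14)

ANSWER: Jack


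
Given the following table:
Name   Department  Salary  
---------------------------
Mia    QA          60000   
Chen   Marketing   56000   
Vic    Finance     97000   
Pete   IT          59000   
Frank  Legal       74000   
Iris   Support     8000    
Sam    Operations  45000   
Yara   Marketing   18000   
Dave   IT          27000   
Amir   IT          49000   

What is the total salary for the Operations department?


Operations department members:
  Sam: 45000
Total = 45000 = 45000

ANSWER: 45000


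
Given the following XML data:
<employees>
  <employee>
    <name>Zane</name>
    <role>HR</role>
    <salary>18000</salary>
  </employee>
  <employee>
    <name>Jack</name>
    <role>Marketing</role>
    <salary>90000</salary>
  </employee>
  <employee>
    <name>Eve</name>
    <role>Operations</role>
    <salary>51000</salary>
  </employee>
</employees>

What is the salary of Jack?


Searching for <employee> with <name>Jack</name>
Found at position 2
<salary>90000</salary>

ANSWER: 90000


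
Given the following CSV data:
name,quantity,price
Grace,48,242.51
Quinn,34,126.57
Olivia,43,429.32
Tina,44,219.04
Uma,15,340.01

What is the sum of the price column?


Values in 'price' column:
  Row 1: 242.51
  Row 2: 126.57
  Row 3: 429.32
  Row 4: 219.04
  Row 5: 340.01
Sum = 242.51 + 126.57 + 429.32 + 219.04 + 340.01 = 1357.45

ANSWER: 1357.45


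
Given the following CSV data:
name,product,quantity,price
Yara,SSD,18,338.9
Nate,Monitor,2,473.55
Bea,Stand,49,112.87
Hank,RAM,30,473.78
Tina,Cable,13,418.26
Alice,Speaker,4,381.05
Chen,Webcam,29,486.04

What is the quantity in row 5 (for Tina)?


Row 5: Tina
Column 'quantity' = 13

ANSWER: 13


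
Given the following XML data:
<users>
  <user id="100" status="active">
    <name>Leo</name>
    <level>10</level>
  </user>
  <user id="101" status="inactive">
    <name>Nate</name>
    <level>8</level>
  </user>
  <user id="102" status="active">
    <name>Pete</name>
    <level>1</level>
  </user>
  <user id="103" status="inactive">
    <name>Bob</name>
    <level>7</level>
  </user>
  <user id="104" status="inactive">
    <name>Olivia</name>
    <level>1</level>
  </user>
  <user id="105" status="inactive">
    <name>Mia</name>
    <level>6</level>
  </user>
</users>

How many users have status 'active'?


Counting users with status='active':
  Leo (id=100) -> MATCH
  Pete (id=102) -> MATCH
Count: 2

ANSWER: 2


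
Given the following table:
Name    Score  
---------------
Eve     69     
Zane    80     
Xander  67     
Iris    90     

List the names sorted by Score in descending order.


Sorting by Score (descending):
  Iris: 90
  Zane: 80
  Eve: 69
  Xander: 67


ANSWER: Iris, Zane, Eve, Xander


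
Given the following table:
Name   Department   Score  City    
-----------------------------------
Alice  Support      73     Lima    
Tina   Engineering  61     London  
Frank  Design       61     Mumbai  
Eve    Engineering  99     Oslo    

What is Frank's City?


Row 3: Frank
City = Mumbai

ANSWER: Mumbai


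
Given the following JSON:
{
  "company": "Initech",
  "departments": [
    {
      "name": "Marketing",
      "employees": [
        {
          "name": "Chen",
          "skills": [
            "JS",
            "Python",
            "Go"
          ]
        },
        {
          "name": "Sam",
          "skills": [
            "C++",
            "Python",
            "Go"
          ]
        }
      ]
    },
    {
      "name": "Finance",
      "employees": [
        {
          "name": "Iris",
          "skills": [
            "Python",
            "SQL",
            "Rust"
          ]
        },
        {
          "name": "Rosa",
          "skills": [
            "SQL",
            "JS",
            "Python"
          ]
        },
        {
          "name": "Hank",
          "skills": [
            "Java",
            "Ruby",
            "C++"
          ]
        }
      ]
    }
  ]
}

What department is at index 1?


Path: departments[1].name
Value: Finance

ANSWER: Finance


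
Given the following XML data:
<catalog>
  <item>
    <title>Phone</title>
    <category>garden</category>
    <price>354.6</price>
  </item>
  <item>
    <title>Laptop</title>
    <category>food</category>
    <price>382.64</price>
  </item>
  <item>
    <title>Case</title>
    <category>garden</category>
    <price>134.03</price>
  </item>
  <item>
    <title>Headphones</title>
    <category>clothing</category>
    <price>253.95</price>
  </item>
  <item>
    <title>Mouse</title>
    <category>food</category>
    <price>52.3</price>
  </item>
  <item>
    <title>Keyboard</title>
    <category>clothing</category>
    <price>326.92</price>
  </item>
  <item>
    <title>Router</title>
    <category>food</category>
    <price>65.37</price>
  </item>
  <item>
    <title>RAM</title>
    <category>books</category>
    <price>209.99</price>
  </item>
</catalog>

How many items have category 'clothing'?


Scanning <item> elements for <category>clothing</category>:
  Item 4: Headphones -> MATCH
  Item 6: Keyboard -> MATCH
Count: 2

ANSWER: 2


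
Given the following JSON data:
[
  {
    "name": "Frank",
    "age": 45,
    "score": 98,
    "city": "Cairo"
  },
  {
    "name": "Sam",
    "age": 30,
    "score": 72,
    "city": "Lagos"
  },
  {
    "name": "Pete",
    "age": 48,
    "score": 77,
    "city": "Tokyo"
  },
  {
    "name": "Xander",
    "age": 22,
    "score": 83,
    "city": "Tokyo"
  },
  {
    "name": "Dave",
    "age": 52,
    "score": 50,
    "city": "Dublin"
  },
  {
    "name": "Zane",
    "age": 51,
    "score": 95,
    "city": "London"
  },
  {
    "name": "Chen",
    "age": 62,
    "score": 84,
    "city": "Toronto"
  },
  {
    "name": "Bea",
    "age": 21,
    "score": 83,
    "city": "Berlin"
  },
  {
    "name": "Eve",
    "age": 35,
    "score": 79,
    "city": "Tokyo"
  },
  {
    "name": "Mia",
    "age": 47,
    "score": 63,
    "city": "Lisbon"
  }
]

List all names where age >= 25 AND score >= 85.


Checking both conditions:
  Frank (age=45, score=98) -> YES
  Sam (age=30, score=72) -> no
  Pete (age=48, score=77) -> no
  Xander (age=22, score=83) -> no
  Dave (age=52, score=50) -> no
  Zane (age=51, score=95) -> YES
  Chen (age=62, score=84) -> no
  Bea (age=21, score=83) -> no
  Eve (age=35, score=79) -> no
  Mia (age=47, score=63) -> no


ANSWER: Frank, Zane
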